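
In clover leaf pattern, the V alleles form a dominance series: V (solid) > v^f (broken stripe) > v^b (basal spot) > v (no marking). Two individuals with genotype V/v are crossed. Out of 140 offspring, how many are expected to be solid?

Cross: V/v × V/v
Allele dominance: V > v^f > v^b > v
Offspring genotypes: 1 V/V, 2 V/v, 1 v/v
Phenotype counts: 3 solid, 1 unmarked
solid: 3 out of 4 → fraction 3/4
Expected count = 3/4 × 140 = 105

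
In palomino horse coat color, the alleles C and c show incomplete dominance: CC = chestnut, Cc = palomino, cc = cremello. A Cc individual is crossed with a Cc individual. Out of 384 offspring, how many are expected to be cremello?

Punnett square for Cc × Cc:
Offspring genotypes: 1 CC, 2 Cc, 1 cc
Phenotype counts: 1 chestnut, 2 palomino, 1 cremello
cremello: 1 out of 4 → fraction 1/4
Expected count = 1/4 × 384 = 96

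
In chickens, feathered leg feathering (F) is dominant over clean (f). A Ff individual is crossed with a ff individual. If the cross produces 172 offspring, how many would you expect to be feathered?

Punnett square for Ff × ff:
Offspring genotypes: 2 Ff, 2 ff
feathered: 2, clean: 2
feathered: 2 out of 4 → fraction 1/2
Expected count = 1/2 × 172 = 86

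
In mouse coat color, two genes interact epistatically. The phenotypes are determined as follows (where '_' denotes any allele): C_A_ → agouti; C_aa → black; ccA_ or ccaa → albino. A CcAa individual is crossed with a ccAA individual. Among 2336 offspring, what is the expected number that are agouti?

Cross: CcAa × ccAA — consider each gene separately:
C gene: Cc × cc → 2 Cc, 2 cc → 2 C_ : 2 cc (out of 4)
A gene: Aa × AA → 2 AA, 2 Aa → 4 A_ (out of 4)
Genotype classes (out of 4 × 4 = 16): C_A_ = 2×4 = 8; ccA_ = 2×4 = 8
Apply the phenotype rules: C_A_ (8) → agouti; ccA_ (8) → albino
Phenotype counts (out of 16): 8 agouti, 8 albino
agouti: 8 out of 16 → fraction 1/2
Expected count = 1/2 × 2336 = 1168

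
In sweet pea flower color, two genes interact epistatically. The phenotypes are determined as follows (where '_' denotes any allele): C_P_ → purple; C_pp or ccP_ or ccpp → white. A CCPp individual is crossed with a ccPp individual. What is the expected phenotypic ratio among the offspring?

Cross: CCPp × ccPp — consider each gene separately:
C gene: CC × cc → 4 Cc → 4 C_ (out of 4)
P gene: Pp × Pp → 1 PP, 2 Pp, 1 pp → 3 P_ : 1 pp (out of 4)
Genotype classes (out of 4 × 4 = 16): C_P_ = 4×3 = 12; C_pp = 4×1 = 4
Apply the phenotype rules: C_P_ (12) → purple; C_pp (4) → white
Phenotype counts (out of 16): 12 purple, 4 white
Ratio: 3 purple : 1 white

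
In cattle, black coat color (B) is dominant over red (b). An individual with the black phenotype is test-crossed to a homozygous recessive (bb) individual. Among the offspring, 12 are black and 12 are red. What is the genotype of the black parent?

Test cross: ? × bb
Offspring: 12 black, 12 red — approximately 1:1.
A 1:1 ratio in a test cross indicates the unknown parent is heterozygous (Bb).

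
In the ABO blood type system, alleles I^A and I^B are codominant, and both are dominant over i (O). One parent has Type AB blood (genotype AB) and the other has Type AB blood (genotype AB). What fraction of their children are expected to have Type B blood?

Cross: AB × AB
Possible offspring genotypes: 1 AA, 2 AB, 1 BB
Blood type counts: 1 Type A, 2 Type AB, 1 Type B
Probability of Type B: 1/4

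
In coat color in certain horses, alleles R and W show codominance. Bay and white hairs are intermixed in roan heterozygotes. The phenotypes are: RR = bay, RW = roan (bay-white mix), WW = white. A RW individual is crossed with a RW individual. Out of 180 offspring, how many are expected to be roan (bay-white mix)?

Punnett square for RW × RW:
Offspring genotypes: 1 RR, 2 RW, 1 WW
Phenotype counts: 1 bay, 2 roan (bay-white mix), 1 white
roan (bay-white mix): 2 out of 4 → fraction 1/2
Expected count = 1/2 × 180 = 90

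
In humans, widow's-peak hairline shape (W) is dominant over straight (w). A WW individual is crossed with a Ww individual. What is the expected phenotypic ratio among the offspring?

Punnett square for WW × Ww:
Offspring genotypes: 2 WW, 2 Ww
widow's-peak: 4, straight: 0
Ratio: all widow's-peak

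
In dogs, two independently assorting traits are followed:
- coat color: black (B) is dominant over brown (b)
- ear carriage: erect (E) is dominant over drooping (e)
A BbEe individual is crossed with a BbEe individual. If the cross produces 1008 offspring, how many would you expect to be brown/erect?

Dihybrid cross BbEe × BbEe — consider each gene separately:
coat color: Bb × Bb → 1 BB, 2 Bb, 1 bb → 3 B_ : 1 bb (out of 4)
ear carriage: Ee × Ee → 1 EE, 2 Ee, 1 ee → 3 E_ : 1 ee (out of 4)
Combine (counts out of 4 × 4 = 16): black/erect (B_E_) = 3×3 = 9; black/drooping (B_ee) = 3×1 = 3; brown/erect (bbE_) = 1×3 = 3; brown/drooping (bbee) = 1×1 = 1
Phenotype counts (out of 16): 9 black/erect, 3 black/drooping, 3 brown/erect, 1 brown/drooping
brown/erect: 3 out of 16 → fraction 3/16
Expected count = 3/16 × 1008 = 189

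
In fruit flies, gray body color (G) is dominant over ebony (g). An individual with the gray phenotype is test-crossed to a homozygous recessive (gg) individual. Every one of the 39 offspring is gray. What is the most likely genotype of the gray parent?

Test cross: ? × gg
All offspring are gray.
If the unknown parent were heterozygous (Gg), about half of 39 offspring would be ebony; none are. The unknown parent is most likely homozygous dominant (GG).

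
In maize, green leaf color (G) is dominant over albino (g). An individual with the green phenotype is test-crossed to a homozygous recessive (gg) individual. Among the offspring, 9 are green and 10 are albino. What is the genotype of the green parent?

Test cross: ? × gg
Offspring: 9 green, 10 albino — approximately 1:1.
A 1:1 ratio in a test cross indicates the unknown parent is heterozygous (Gg).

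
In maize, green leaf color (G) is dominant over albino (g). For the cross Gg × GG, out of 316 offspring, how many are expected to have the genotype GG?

Punnett square for Gg × GG:
Offspring genotypes: 2 GG, 2 Gg
Total offspring: 4
Count with target: 2
Probability: 2/4 = 1/2
Expected count = 1/2 × 316 = 158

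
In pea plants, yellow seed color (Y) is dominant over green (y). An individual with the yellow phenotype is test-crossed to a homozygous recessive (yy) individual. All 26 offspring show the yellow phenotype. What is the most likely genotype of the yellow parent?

Test cross: ? × yy
All offspring are yellow.
If the unknown parent were heterozygous (Yy), about half of 26 offspring would be green; none are. The unknown parent is most likely homozygous dominant (YY).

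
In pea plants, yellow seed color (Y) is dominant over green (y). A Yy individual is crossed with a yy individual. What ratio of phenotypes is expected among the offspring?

Punnett square for Yy × yy:
Offspring genotypes: 2 Yy, 2 yy
yellow: 2, green: 2
Ratio: 1:1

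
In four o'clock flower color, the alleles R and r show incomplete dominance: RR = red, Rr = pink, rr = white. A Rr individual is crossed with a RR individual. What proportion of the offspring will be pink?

Punnett square for Rr × RR:
Offspring genotypes: 2 RR, 2 Rr
Phenotype counts: 2 red, 2 pink
pink: 2 out of 4
Probability: 2/4 = 1/2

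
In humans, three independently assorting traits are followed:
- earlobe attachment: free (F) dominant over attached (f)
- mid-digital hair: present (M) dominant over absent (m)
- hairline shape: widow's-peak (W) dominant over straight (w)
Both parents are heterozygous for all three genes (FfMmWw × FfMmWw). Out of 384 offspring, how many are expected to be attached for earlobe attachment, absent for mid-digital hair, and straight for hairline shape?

Trihybrid cross: FfMmWw × FfMmWw
Each trait segregates independently with a 3:1 phenotypic ratio, so each gene contributes 3/4 (dominant) or 1/4 (recessive).
Target: attached (earlobe attachment), absent (mid-digital hair), straight (hairline shape)
Probability = product of independent per-trait probabilities
= 1/4 × 1/4 × 1/4 = 1/64
Expected count = 1/64 × 384 = 6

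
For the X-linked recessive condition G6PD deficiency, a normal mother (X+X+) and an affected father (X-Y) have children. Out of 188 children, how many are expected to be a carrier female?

Cross: X+X+ × X-Y
Offspring: 2 X+X-, 2 X+Y
Probability of a carrier female: 2/4 = 1/2
Expected count = 1/2 × 188 = 94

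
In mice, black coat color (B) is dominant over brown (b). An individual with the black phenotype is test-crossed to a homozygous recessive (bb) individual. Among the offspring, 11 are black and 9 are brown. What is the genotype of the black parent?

Test cross: ? × bb
Offspring: 11 black, 9 brown — approximately 1:1.
A 1:1 ratio in a test cross indicates the unknown parent is heterozygous (Bb).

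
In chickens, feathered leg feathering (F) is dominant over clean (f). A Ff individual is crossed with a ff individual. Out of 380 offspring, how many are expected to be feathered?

Punnett square for Ff × ff:
Offspring genotypes: 2 Ff, 2 ff
feathered: 2, clean: 2
feathered: 2 out of 4 → fraction 1/2
Expected count = 1/2 × 380 = 190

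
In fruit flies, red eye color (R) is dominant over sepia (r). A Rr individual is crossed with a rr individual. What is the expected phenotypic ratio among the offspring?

Punnett square for Rr × rr:
Offspring genotypes: 2 Rr, 2 rr
red: 2, sepia: 2
Ratio: 1:1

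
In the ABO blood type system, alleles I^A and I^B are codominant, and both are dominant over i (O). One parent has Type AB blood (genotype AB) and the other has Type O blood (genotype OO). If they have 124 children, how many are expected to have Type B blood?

Cross: AB × OO
Possible offspring genotypes: 2 AO, 2 BO
Blood type counts: 2 Type A, 2 Type B
Probability of Type B: 2/4 = 1/2
Expected count = 1/2 × 124 = 62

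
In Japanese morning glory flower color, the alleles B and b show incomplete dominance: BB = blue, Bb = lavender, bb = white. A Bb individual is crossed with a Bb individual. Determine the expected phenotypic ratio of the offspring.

Punnett square for Bb × Bb:
Offspring genotypes: 1 BB, 2 Bb, 1 bb
Phenotype counts: 1 blue, 2 lavender, 1 white
Ratio: 1 blue : 2 lavender : 1 white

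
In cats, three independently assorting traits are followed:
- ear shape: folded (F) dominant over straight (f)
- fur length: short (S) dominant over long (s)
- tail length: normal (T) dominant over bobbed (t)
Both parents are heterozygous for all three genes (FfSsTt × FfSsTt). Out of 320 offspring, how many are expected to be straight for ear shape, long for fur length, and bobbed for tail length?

Trihybrid cross: FfSsTt × FfSsTt
Each trait segregates independently with a 3:1 phenotypic ratio, so each gene contributes 3/4 (dominant) or 1/4 (recessive).
Target: straight (ear shape), long (fur length), bobbed (tail length)
Probability = product of independent per-trait probabilities
= 1/4 × 1/4 × 1/4 = 1/64
Expected count = 1/64 × 320 = 5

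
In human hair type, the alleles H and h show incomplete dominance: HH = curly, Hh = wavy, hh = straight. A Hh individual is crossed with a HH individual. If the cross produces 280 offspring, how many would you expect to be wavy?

Punnett square for Hh × HH:
Offspring genotypes: 2 HH, 2 Hh
Phenotype counts: 2 curly, 2 wavy
wavy: 2 out of 4 → fraction 1/2
Expected count = 1/2 × 280 = 140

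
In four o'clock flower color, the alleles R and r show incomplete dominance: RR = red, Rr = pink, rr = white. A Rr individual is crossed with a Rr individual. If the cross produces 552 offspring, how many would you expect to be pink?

Punnett square for Rr × Rr:
Offspring genotypes: 1 RR, 2 Rr, 1 rr
Phenotype counts: 1 red, 2 pink, 1 white
pink: 2 out of 4 → fraction 1/2
Expected count = 1/2 × 552 = 276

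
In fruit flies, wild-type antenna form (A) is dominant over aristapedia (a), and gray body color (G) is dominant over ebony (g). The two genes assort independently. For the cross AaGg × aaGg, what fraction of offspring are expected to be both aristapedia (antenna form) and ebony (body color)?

Dihybrid cross AaGg × aaGg — consider each gene separately:
antenna form: Aa × aa → 2 Aa, 2 aa → 2 A_ : 2 aa (out of 4)
body color: Gg × Gg → 1 GG, 2 Gg, 1 gg → 3 G_ : 1 gg (out of 4)
Looking for: aristapedia (aa) and ebony (gg)
P(aristapedia) = 2/4, P(ebony) = 1/4
P(both) = 2/4 × 1/4 = 2/16 = 1/8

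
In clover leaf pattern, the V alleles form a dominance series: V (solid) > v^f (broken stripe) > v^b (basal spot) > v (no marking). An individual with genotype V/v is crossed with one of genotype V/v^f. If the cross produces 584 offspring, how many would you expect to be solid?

Cross: V/v × V/v^f
Allele dominance: V > v^f > v^b > v
Offspring genotypes: 1 V/V, 1 V/v^f, 1 V/v, 1 v^f/v
Phenotype counts: 3 solid, 1 broken stripe
solid: 3 out of 4 → fraction 3/4
Expected count = 3/4 × 584 = 438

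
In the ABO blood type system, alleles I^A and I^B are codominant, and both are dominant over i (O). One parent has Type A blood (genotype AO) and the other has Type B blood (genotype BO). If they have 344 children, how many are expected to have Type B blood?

Cross: AO × BO
Possible offspring genotypes: 1 AB, 1 AO, 1 BO, 1 OO
Blood type counts: 1 Type AB, 1 Type A, 1 Type B, 1 Type O
Probability of Type B: 1/4
Expected count = 1/4 × 344 = 86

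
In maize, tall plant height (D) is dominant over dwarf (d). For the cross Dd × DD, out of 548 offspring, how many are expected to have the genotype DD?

Punnett square for Dd × DD:
Offspring genotypes: 2 DD, 2 Dd
Total offspring: 4
Count with target: 2
Probability: 2/4 = 1/2
Expected count = 1/2 × 548 = 274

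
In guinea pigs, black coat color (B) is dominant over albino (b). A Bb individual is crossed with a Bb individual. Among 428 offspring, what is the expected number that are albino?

Punnett square for Bb × Bb:
Offspring genotypes: 1 BB, 2 Bb, 1 bb
black: 3, albino: 1
albino: 1 out of 4 → fraction 1/4
Expected count = 1/4 × 428 = 107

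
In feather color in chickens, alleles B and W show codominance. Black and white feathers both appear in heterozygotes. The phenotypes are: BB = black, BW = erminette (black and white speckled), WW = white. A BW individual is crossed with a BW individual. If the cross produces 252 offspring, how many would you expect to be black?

Punnett square for BW × BW:
Offspring genotypes: 1 BB, 2 BW, 1 WW
Phenotype counts: 1 black, 2 erminette (black and white speckled), 1 white
black: 1 out of 4 → fraction 1/4
Expected count = 1/4 × 252 = 63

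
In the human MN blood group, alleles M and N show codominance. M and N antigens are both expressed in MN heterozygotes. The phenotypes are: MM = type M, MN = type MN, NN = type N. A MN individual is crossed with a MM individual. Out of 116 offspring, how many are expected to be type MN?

Punnett square for MN × MM:
Offspring genotypes: 2 MM, 2 MN
Phenotype counts: 2 type M, 2 type MN
type MN: 2 out of 4 → fraction 1/2
Expected count = 1/2 × 116 = 58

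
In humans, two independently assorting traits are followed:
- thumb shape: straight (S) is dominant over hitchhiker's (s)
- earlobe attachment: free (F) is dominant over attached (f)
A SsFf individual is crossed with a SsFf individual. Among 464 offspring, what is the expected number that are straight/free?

Dihybrid cross SsFf × SsFf — consider each gene separately:
thumb shape: Ss × Ss → 1 SS, 2 Ss, 1 ss → 3 S_ : 1 ss (out of 4)
earlobe attachment: Ff × Ff → 1 FF, 2 Ff, 1 ff → 3 F_ : 1 ff (out of 4)
Combine (counts out of 4 × 4 = 16): straight/free (S_F_) = 3×3 = 9; straight/attached (S_ff) = 3×1 = 3; hitchhiker's/free (ssF_) = 1×3 = 3; hitchhiker's/attached (ssff) = 1×1 = 1
Phenotype counts (out of 16): 9 straight/free, 3 straight/attached, 3 hitchhiker's/free, 1 hitchhiker's/attached
straight/free: 9 out of 16 → fraction 9/16
Expected count = 9/16 × 464 = 261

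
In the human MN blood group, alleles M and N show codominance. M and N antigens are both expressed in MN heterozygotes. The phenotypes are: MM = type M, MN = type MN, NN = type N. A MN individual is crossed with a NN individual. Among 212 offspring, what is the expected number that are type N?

Punnett square for MN × NN:
Offspring genotypes: 2 MN, 2 NN
Phenotype counts: 2 type MN, 2 type N
type N: 2 out of 4 → fraction 1/2
Expected count = 1/2 × 212 = 106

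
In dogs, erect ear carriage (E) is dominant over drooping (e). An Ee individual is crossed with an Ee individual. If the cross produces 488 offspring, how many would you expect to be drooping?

Punnett square for Ee × Ee:
Offspring genotypes: 1 EE, 2 Ee, 1 ee
erect: 3, drooping: 1
drooping: 1 out of 4 → fraction 1/4
Expected count = 1/4 × 488 = 122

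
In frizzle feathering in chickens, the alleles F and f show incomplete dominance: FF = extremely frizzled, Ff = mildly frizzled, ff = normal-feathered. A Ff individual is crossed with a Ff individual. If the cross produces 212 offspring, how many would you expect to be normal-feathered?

Punnett square for Ff × Ff:
Offspring genotypes: 1 FF, 2 Ff, 1 ff
Phenotype counts: 1 extremely frizzled, 2 mildly frizzled, 1 normal-feathered
normal-feathered: 1 out of 4 → fraction 1/4
Expected count = 1/4 × 212 = 53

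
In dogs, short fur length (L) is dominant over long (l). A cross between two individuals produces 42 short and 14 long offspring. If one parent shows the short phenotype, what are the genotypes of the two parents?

Observed offspring: 42 short, 14 long
The observed ratio simplifies to 3:1. Long (ll) offspring appear, so each parent must contribute one l allele. The parent stated to show short carries L, so it is Ll. The other parent is then either Ll or ll: Ll × ll would give a 1:1 split, whereas Ll × Ll gives 3:1 — matching the data. So both parents are heterozygous (Ll × Ll).
Parent genotypes: Ll × Ll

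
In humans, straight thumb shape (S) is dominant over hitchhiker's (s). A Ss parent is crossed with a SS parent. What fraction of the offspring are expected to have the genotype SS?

Punnett square for Ss × SS:
Offspring genotypes: 2 SS, 2 Ss
Total offspring: 4
Count with target: 2
Probability: 2/4 = 1/2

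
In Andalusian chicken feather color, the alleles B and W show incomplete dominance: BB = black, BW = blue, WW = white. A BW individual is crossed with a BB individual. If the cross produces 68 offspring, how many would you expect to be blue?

Punnett square for BW × BB:
Offspring genotypes: 2 BB, 2 BW
Phenotype counts: 2 black, 2 blue
blue: 2 out of 4 → fraction 1/2
Expected count = 1/2 × 68 = 34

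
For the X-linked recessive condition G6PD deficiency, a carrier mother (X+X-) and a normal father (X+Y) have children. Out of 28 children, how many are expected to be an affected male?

Cross: X+X- × X+Y
Offspring: 1 X+X+, 1 X+Y, 1 X+X-, 1 X-Y
Probability of an affected male: 1/4
Expected count = 1/4 × 28 = 7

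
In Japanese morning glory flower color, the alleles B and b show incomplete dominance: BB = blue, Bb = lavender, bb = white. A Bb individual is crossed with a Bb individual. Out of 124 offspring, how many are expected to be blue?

Punnett square for Bb × Bb:
Offspring genotypes: 1 BB, 2 Bb, 1 bb
Phenotype counts: 1 blue, 2 lavender, 1 white
blue: 1 out of 4 → fraction 1/4
Expected count = 1/4 × 124 = 31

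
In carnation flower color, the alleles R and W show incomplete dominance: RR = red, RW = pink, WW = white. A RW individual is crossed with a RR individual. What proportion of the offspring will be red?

Punnett square for RW × RR:
Offspring genotypes: 2 RR, 2 RW
Phenotype counts: 2 red, 2 pink
red: 2 out of 4
Probability: 2/4 = 1/2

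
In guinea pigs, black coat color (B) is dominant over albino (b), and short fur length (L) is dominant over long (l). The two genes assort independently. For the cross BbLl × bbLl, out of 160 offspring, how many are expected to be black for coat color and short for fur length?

Dihybrid cross BbLl × bbLl — consider each gene separately:
coat color: Bb × bb → 2 Bb, 2 bb → 2 B_ : 2 bb (out of 4)
fur length: Ll × Ll → 1 LL, 2 Ll, 1 ll → 3 L_ : 1 ll (out of 4)
Looking for: black (B_) and short (L_)
P(black) = 2/4, P(short) = 3/4
P(both) = 2/4 × 3/4 = 6/16 = 3/8
Expected count = 3/8 × 160 = 60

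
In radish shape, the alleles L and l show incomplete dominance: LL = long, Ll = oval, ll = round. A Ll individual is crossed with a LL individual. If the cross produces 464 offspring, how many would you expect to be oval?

Punnett square for Ll × LL:
Offspring genotypes: 2 LL, 2 Ll
Phenotype counts: 2 long, 2 oval
oval: 2 out of 4 → fraction 1/2
Expected count = 1/2 × 464 = 232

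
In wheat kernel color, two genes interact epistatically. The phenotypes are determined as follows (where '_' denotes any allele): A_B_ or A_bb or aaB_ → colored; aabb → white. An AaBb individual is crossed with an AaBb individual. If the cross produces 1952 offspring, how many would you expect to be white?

Cross: AaBb × AaBb — consider each gene separately:
A gene: Aa × Aa → 1 AA, 2 Aa, 1 aa → 3 A_ : 1 aa (out of 4)
B gene: Bb × Bb → 1 BB, 2 Bb, 1 bb → 3 B_ : 1 bb (out of 4)
Genotype classes (out of 4 × 4 = 16): A_B_ = 3×3 = 9; A_bb = 3×1 = 3; aaB_ = 1×3 = 3; aabb = 1×1 = 1
Apply the phenotype rules: A_B_ (9) + A_bb (3) + aaB_ (3) → colored; aabb (1) → white
Phenotype counts (out of 16): 15 colored, 1 white
white: 1 out of 16 → fraction 1/16
Expected count = 1/16 × 1952 = 122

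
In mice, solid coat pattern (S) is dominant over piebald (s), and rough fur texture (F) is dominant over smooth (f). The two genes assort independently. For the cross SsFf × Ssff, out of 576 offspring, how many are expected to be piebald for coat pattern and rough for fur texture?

Dihybrid cross SsFf × Ssff — consider each gene separately:
coat pattern: Ss × Ss → 1 SS, 2 Ss, 1 ss → 3 S_ : 1 ss (out of 4)
fur texture: Ff × ff → 2 Ff, 2 ff → 2 F_ : 2 ff (out of 4)
Looking for: piebald (ss) and rough (F_)
P(piebald) = 1/4, P(rough) = 2/4
P(both) = 1/4 × 2/4 = 2/16 = 1/8
Expected count = 1/8 × 576 = 72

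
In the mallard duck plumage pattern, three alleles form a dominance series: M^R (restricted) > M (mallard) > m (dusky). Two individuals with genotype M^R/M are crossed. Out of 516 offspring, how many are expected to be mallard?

Cross: M^R/M × M^R/M
Allele dominance: M^R > M > m
Offspring genotypes: 1 M^R/M^R, 2 M^R/M, 1 M/M
Phenotype counts: 3 restricted, 1 mallard
mallard: 1 out of 4 → fraction 1/4
Expected count = 1/4 × 516 = 129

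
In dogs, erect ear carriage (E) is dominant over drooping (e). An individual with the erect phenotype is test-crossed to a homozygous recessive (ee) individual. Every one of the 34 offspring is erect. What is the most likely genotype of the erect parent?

Test cross: ? × ee
All offspring are erect.
If the unknown parent were heterozygous (Ee), about half of 34 offspring would be drooping; none are. The unknown parent is most likely homozygous dominant (EE).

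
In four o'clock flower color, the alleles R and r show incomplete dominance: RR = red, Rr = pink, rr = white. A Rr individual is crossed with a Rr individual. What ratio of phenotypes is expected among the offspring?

Punnett square for Rr × Rr:
Offspring genotypes: 1 RR, 2 Rr, 1 rr
Phenotype counts: 1 red, 2 pink, 1 white
Ratio: 1 red : 2 pink : 1 white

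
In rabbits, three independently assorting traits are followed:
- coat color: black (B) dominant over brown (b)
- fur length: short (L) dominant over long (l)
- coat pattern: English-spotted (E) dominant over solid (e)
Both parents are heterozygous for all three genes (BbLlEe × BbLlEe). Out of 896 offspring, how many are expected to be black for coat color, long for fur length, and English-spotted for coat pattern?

Trihybrid cross: BbLlEe × BbLlEe
Each trait segregates independently with a 3:1 phenotypic ratio, so each gene contributes 3/4 (dominant) or 1/4 (recessive).
Target: black (coat color), long (fur length), English-spotted (coat pattern)
Probability = product of independent per-trait probabilities
= 3/4 × 1/4 × 3/4 = 9/64
Expected count = 9/64 × 896 = 126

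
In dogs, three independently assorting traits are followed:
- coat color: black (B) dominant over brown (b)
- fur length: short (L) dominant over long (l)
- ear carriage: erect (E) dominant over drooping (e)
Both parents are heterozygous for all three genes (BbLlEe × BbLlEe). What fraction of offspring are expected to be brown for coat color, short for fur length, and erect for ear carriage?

Trihybrid cross: BbLlEe × BbLlEe
Each trait segregates independently with a 3:1 phenotypic ratio, so each gene contributes 3/4 (dominant) or 1/4 (recessive).
Target: brown (coat color), short (fur length), erect (ear carriage)
Probability = product of independent per-trait probabilities
= 1/4 × 3/4 × 3/4 = 9/64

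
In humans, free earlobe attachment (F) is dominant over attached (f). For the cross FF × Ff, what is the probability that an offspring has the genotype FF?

Punnett square for FF × Ff:
Offspring genotypes: 2 FF, 2 Ff
Total offspring: 4
Count with target: 2
Probability: 2/4 = 1/2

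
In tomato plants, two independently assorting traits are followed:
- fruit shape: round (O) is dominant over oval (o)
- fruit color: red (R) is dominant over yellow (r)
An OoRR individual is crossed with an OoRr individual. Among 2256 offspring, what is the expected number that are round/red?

Dihybrid cross OoRR × OoRr — consider each gene separately:
fruit shape: Oo × Oo → 1 OO, 2 Oo, 1 oo → 3 O_ : 1 oo (out of 4)
fruit color: RR × Rr → 2 RR, 2 Rr → 4 R_ (out of 4)
Combine (counts out of 4 × 4 = 16): round/red (O_R_) = 3×4 = 12; oval/red (ooR_) = 1×4 = 4
Phenotype counts (out of 16): 12 round/red, 4 oval/red
round/red: 12 out of 16 → fraction 3/4
Expected count = 3/4 × 2256 = 1692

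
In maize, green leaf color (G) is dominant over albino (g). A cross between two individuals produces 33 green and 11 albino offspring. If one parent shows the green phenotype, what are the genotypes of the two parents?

Observed offspring: 33 green, 11 albino
The observed ratio simplifies to 3:1. Albino (gg) offspring appear, so each parent must contribute one g allele. The parent stated to show green carries G, so it is Gg. The other parent is then either Gg or gg: Gg × gg would give a 1:1 split, whereas Gg × Gg gives 3:1 — matching the data. So both parents are heterozygous (Gg × Gg).
Parent genotypes: Gg × Gg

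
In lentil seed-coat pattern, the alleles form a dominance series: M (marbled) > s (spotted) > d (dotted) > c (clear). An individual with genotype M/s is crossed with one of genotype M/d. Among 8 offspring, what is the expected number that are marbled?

Cross: M/s × M/d
Allele dominance: M > s > d > c
Offspring genotypes: 1 M/M, 1 M/d, 1 M/s, 1 s/d
Phenotype counts: 3 marbled, 1 spotted
marbled: 3 out of 4 → fraction 3/4
Expected count = 3/4 × 8 = 6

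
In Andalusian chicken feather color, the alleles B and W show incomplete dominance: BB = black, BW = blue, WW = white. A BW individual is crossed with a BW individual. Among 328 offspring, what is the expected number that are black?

Punnett square for BW × BW:
Offspring genotypes: 1 BB, 2 BW, 1 WW
Phenotype counts: 1 black, 2 blue, 1 white
black: 1 out of 4 → fraction 1/4
Expected count = 1/4 × 328 = 82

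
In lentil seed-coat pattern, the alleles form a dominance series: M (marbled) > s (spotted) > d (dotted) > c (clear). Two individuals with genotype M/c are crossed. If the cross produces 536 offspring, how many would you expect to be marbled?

Cross: M/c × M/c
Allele dominance: M > s > d > c
Offspring genotypes: 1 M/M, 2 M/c, 1 c/c
Phenotype counts: 3 marbled, 1 clear
marbled: 3 out of 4 → fraction 3/4
Expected count = 3/4 × 536 = 402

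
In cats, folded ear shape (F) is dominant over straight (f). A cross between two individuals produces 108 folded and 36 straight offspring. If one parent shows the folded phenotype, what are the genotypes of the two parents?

Observed offspring: 108 folded, 36 straight
The observed ratio simplifies to 3:1. Straight (ff) offspring appear, so each parent must contribute one f allele. The parent stated to show folded carries F, so it is Ff. The other parent is then either Ff or ff: Ff × ff would give a 1:1 split, whereas Ff × Ff gives 3:1 — matching the data. So both parents are heterozygous (Ff × Ff).
Parent genotypes: Ff × Ff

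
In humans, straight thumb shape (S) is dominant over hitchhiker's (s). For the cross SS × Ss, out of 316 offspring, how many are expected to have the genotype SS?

Punnett square for SS × Ss:
Offspring genotypes: 2 SS, 2 Ss
Total offspring: 4
Count with target: 2
Probability: 2/4 = 1/2
Expected count = 1/2 × 316 = 158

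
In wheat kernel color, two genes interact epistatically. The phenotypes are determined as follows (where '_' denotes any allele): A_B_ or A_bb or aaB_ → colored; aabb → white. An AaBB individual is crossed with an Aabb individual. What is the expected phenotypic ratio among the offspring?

Cross: AaBB × Aabb — consider each gene separately:
A gene: Aa × Aa → 1 AA, 2 Aa, 1 aa → 3 A_ : 1 aa (out of 4)
B gene: BB × bb → 4 Bb → 4 B_ (out of 4)
Genotype classes (out of 4 × 4 = 16): A_B_ = 3×4 = 12; aaB_ = 1×4 = 4
Apply the phenotype rules: A_B_ (12) + aaB_ (4) → colored
Phenotype counts (out of 16): 16 colored
Ratio: all colored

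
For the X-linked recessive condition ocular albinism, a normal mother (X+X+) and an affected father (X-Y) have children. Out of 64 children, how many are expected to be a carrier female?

Cross: X+X+ × X-Y
Offspring: 2 X+X-, 2 X+Y
Probability of a carrier female: 2/4 = 1/2
Expected count = 1/2 × 64 = 32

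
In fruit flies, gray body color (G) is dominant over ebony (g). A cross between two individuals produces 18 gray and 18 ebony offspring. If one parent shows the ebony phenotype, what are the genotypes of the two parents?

Observed offspring: 18 gray, 18 ebony
The observed ratio simplifies to 1:1. One parent shows ebony, so its genotype must be gg. A 1:1 offspring split requires the other parent to be heterozygous (Gg).
Parent genotypes: gg × Gg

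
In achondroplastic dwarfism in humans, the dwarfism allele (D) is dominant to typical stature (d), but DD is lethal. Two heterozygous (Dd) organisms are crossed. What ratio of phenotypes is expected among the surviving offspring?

Cross: Dd × Dd
Punnett square offspring (before lethality): 1 DD, 2 Dd, 1 dd
The DD genotype is lethal (embryos die); surviving offspring: 2 Dd, 1 dd
Ratio: 2 achondroplastic dwarf : 1 typical stature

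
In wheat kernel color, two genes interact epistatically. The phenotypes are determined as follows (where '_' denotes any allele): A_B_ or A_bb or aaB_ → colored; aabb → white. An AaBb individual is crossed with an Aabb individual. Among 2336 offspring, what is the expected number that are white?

Cross: AaBb × Aabb — consider each gene separately:
A gene: Aa × Aa → 1 AA, 2 Aa, 1 aa → 3 A_ : 1 aa (out of 4)
B gene: Bb × bb → 2 Bb, 2 bb → 2 B_ : 2 bb (out of 4)
Genotype classes (out of 4 × 4 = 16): A_B_ = 3×2 = 6; A_bb = 3×2 = 6; aaB_ = 1×2 = 2; aabb = 1×2 = 2
Apply the phenotype rules: A_B_ (6) + A_bb (6) + aaB_ (2) → colored; aabb (2) → white
Phenotype counts (out of 16): 14 colored, 2 white
white: 2 out of 16 → fraction 1/8
Expected count = 1/8 × 2336 = 292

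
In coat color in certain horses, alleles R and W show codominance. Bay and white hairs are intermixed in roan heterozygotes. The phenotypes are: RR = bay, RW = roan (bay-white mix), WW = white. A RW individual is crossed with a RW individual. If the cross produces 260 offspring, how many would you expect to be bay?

Punnett square for RW × RW:
Offspring genotypes: 1 RR, 2 RW, 1 WW
Phenotype counts: 1 bay, 2 roan (bay-white mix), 1 white
bay: 1 out of 4 → fraction 1/4
Expected count = 1/4 × 260 = 65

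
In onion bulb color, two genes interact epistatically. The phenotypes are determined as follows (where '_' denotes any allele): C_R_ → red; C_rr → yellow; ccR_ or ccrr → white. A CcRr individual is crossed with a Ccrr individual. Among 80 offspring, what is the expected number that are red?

Cross: CcRr × Ccrr — consider each gene separately:
C gene: Cc × Cc → 1 CC, 2 Cc, 1 cc → 3 C_ : 1 cc (out of 4)
R gene: Rr × rr → 2 Rr, 2 rr → 2 R_ : 2 rr (out of 4)
Genotype classes (out of 4 × 4 = 16): C_R_ = 3×2 = 6; C_rr = 3×2 = 6; ccR_ = 1×2 = 2; ccrr = 1×2 = 2
Apply the phenotype rules: C_R_ (6) → red; C_rr (6) → yellow; ccR_ (2) + ccrr (2) → white
Phenotype counts (out of 16): 6 red, 6 yellow, 4 white
red: 6 out of 16 → fraction 3/8
Expected count = 3/8 × 80 = 30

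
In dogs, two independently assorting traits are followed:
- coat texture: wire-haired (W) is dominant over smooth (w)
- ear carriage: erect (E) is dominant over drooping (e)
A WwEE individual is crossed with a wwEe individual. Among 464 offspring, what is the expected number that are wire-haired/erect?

Dihybrid cross WwEE × wwEe — consider each gene separately:
coat texture: Ww × ww → 2 Ww, 2 ww → 2 W_ : 2 ww (out of 4)
ear carriage: EE × Ee → 2 EE, 2 Ee → 4 E_ (out of 4)
Combine (counts out of 4 × 4 = 16): wire-haired/erect (W_E_) = 2×4 = 8; smooth/erect (wwE_) = 2×4 = 8
Phenotype counts (out of 16): 8 wire-haired/erect, 8 smooth/erect
wire-haired/erect: 8 out of 16 → fraction 1/2
Expected count = 1/2 × 464 = 232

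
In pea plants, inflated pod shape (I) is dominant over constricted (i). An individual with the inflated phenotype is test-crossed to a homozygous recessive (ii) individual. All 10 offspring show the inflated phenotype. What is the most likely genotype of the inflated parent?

Test cross: ? × ii
All offspring are inflated.
If the unknown parent were heterozygous (Ii), about half of 10 offspring would be constricted; none are. The unknown parent is most likely homozygous dominant (II).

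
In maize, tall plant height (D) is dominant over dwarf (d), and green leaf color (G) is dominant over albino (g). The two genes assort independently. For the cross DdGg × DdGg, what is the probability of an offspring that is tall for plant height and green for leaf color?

Dihybrid cross DdGg × DdGg — consider each gene separately:
plant height: Dd × Dd → 1 DD, 2 Dd, 1 dd → 3 D_ : 1 dd (out of 4)
leaf color: Gg × Gg → 1 GG, 2 Gg, 1 gg → 3 G_ : 1 gg (out of 4)
Looking for: tall (D_) and green (G_)
P(tall) = 3/4, P(green) = 3/4
P(both) = 3/4 × 3/4 = 9/16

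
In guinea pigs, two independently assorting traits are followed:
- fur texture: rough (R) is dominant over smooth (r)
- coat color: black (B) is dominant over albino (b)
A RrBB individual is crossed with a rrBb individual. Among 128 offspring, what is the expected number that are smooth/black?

Dihybrid cross RrBB × rrBb — consider each gene separately:
fur texture: Rr × rr → 2 Rr, 2 rr → 2 R_ : 2 rr (out of 4)
coat color: BB × Bb → 2 BB, 2 Bb → 4 B_ (out of 4)
Combine (counts out of 4 × 4 = 16): rough/black (R_B_) = 2×4 = 8; smooth/black (rrB_) = 2×4 = 8
Phenotype counts (out of 16): 8 rough/black, 8 smooth/black
smooth/black: 8 out of 16 → fraction 1/2
Expected count = 1/2 × 128 = 64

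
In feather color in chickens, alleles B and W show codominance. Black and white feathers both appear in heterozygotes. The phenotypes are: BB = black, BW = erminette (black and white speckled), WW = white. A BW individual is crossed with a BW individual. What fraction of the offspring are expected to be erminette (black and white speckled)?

Punnett square for BW × BW:
Offspring genotypes: 1 BB, 2 BW, 1 WW
Phenotype counts: 1 black, 2 erminette (black and white speckled), 1 white
erminette (black and white speckled): 2 out of 4
Probability: 2/4 = 1/2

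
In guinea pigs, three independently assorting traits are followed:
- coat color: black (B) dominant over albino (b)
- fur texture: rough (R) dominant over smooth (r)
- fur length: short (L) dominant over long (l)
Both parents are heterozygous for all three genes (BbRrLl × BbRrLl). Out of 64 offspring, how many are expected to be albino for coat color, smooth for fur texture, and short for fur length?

Trihybrid cross: BbRrLl × BbRrLl
Each trait segregates independently with a 3:1 phenotypic ratio, so each gene contributes 3/4 (dominant) or 1/4 (recessive).
Target: albino (coat color), smooth (fur texture), short (fur length)
Probability = product of independent per-trait probabilities
= 1/4 × 1/4 × 3/4 = 3/64
Expected count = 3/64 × 64 = 3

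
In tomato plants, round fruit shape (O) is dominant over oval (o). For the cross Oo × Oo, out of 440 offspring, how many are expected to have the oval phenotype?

Punnett square for Oo × Oo:
Offspring genotypes: 1 OO, 2 Oo, 1 oo
Total offspring: 4
Count with target: 1
Probability: 1/4
Expected count = 1/4 × 440 = 110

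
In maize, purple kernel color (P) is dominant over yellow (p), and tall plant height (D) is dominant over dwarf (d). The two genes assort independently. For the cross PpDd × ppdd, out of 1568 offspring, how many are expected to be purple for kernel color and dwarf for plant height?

Dihybrid cross PpDd × ppdd — consider each gene separately:
kernel color: Pp × pp → 2 Pp, 2 pp → 2 P_ : 2 pp (out of 4)
plant height: Dd × dd → 2 Dd, 2 dd → 2 D_ : 2 dd (out of 4)
Looking for: purple (P_) and dwarf (dd)
P(purple) = 2/4, P(dwarf) = 2/4
P(both) = 2/4 × 2/4 = 4/16 = 1/4
Expected count = 1/4 × 1568 = 392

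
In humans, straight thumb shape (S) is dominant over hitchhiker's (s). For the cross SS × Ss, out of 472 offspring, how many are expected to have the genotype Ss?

Punnett square for SS × Ss:
Offspring genotypes: 2 SS, 2 Ss
Total offspring: 4
Count with target: 2
Probability: 2/4 = 1/2
Expected count = 1/2 × 472 = 236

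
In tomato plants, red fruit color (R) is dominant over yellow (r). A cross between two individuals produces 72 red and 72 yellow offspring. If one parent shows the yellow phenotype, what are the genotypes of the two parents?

Observed offspring: 72 red, 72 yellow
The observed ratio simplifies to 1:1. One parent shows yellow, so its genotype must be rr. A 1:1 offspring split requires the other parent to be heterozygous (Rr).
Parent genotypes: rr × Rr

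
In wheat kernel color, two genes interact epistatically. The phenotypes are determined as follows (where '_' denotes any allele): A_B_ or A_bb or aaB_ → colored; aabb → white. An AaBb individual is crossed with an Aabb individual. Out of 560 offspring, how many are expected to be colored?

Cross: AaBb × Aabb — consider each gene separately:
A gene: Aa × Aa → 1 AA, 2 Aa, 1 aa → 3 A_ : 1 aa (out of 4)
B gene: Bb × bb → 2 Bb, 2 bb → 2 B_ : 2 bb (out of 4)
Genotype classes (out of 4 × 4 = 16): A_B_ = 3×2 = 6; A_bb = 3×2 = 6; aaB_ = 1×2 = 2; aabb = 1×2 = 2
Apply the phenotype rules: A_B_ (6) + A_bb (6) + aaB_ (2) → colored; aabb (2) → white
Phenotype counts (out of 16): 14 colored, 2 white
colored: 14 out of 16 → fraction 7/8
Expected count = 7/8 × 560 = 490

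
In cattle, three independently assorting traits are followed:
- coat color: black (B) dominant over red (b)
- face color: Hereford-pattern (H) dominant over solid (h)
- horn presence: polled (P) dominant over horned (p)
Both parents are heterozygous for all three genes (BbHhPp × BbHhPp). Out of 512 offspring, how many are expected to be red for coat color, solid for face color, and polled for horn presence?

Trihybrid cross: BbHhPp × BbHhPp
Each trait segregates independently with a 3:1 phenotypic ratio, so each gene contributes 3/4 (dominant) or 1/4 (recessive).
Target: red (coat color), solid (face color), polled (horn presence)
Probability = product of independent per-trait probabilities
= 1/4 × 1/4 × 3/4 = 3/64
Expected count = 3/64 × 512 = 24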